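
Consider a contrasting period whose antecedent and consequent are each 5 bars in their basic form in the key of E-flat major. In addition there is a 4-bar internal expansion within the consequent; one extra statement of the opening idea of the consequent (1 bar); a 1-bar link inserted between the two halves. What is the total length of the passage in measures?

Basic contrasting period: 5 + 5 = 10 bars.
10 (basic form) + 4 (internal expansion) + 1 (extra statement) + 1 (link) = 16.

16 measures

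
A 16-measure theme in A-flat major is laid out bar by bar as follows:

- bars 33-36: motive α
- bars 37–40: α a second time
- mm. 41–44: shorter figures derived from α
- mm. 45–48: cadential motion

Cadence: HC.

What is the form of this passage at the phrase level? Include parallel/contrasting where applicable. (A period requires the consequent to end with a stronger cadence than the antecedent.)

Basic idea (bars 33–36) + its repetition (bars 37–40) form the presentation; fragmentation and cadence (mm. 41–48) form the continuation — the 16-bar whole is a sentence.

sentence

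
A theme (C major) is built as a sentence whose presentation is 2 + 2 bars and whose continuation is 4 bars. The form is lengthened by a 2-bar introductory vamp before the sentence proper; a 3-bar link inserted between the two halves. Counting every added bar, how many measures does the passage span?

Basic sentence: 2 + 2 + 4 = 8 bars.
8 (basic form) + 2 (introduction) + 3 (link) = 13.

13 measures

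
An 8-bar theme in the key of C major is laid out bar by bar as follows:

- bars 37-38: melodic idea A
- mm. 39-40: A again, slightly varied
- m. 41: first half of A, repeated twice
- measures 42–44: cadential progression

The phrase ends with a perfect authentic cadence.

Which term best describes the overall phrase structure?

sentence

Basic idea (mm. 37–38) + its repetition (bars 39–40) form the presentation; fragmentation and cadence (bars 41–44) form the continuation — the 8-bar whole is a sentence.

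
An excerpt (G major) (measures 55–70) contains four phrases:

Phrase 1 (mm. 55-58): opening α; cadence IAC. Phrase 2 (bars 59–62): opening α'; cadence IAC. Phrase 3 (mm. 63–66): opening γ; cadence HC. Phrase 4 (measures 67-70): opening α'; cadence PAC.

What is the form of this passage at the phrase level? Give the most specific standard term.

Four phrases in two halves: the first half (measures 55-62) ends with an imperfect authentic cadence, the second (measures 63–70) with a perfect authentic cadence — a large antecedent–consequent pair, i.e. a double period.
Phrase 3 begins with different material from phrase 1, making it contrasting.

contrasting double period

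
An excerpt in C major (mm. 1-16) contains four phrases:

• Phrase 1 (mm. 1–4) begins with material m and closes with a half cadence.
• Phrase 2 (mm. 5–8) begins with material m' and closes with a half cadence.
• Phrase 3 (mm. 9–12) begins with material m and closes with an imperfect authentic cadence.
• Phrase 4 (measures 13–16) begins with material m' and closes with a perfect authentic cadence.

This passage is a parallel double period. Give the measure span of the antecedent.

In a double period the four phrases pair into a large antecedent (phrases 1–2, ending half cadence) and a large consequent (phrases 3–4, ending perfect authentic cadence). The antecedent spans bars 1-8.

measures 1–8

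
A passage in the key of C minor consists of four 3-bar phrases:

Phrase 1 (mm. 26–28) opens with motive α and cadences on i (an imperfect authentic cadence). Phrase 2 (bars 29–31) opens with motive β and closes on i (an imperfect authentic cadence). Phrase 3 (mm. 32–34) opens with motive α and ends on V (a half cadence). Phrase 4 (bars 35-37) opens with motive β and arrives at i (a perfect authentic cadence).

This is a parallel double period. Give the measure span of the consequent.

measures 32–37

In a double period the first pair of phrases (ending imperfect authentic cadence) is the large antecedent and the second pair (ending perfect authentic cadence) is the large consequent; the consequent is measures 32–37.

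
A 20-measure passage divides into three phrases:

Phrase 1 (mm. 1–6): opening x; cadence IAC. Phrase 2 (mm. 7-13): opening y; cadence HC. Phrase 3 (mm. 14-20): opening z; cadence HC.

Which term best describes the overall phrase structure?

phrase group

The final phrase closes with a half cadence, which is not stronger than the preceding half cadence; the 3 phrases lack an overall antecedent–consequent design and so form a phrase group.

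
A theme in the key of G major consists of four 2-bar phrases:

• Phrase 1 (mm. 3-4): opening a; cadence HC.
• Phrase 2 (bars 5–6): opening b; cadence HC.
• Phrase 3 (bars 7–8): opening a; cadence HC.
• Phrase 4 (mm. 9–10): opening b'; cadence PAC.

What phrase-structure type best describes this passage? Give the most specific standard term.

parallel double period

Four phrases in two halves: the first half (mm. 3-6) ends with a half cadence, the second (bars 7–10) with a perfect authentic cadence — a large antecedent–consequent pair, i.e. a double period.
Phrase 3 begins with the same material as phrase 1, making it parallel.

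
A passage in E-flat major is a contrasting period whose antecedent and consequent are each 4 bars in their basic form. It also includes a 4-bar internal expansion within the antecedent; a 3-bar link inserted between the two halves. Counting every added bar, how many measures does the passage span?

15 measures

Basic contrasting period: 4 + 4 = 8 bars.
8 (basic form) + 4 (internal expansion) + 3 (link) = 15.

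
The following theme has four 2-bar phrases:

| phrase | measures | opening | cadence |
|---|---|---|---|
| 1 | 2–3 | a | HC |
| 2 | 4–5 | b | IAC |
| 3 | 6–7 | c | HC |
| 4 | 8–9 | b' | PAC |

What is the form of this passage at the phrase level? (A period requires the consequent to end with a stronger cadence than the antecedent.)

Four phrases in two halves: the first half (bars 2–5) ends with an imperfect authentic cadence, the second (bars 6–9) with a perfect authentic cadence — a large antecedent–consequent pair, i.e. a double period.
Phrase 3 begins with different material from phrase 1, making it contrasting.

contrasting double period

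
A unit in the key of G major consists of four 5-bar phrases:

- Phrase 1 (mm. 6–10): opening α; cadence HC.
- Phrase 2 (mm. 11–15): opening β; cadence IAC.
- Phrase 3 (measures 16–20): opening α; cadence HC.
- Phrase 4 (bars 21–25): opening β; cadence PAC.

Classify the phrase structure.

parallel double period

Four phrases in two halves: the first half (mm. 6–15) ends with an imperfect authentic cadence, the second (measures 16–25) with a perfect authentic cadence — a large antecedent–consequent pair, i.e. a double period.
Phrase 3 begins with the same material as phrase 1, making it parallel.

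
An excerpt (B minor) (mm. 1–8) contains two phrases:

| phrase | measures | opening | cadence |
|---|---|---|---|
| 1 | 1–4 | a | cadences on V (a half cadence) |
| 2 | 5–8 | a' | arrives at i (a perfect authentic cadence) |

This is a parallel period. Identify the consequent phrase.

The phrase ending with the weaker cadence (half cadence) is the antecedent; the one ending more conclusively (perfect authentic cadence) is the consequent. The consequent is phrase 2.

phrase 2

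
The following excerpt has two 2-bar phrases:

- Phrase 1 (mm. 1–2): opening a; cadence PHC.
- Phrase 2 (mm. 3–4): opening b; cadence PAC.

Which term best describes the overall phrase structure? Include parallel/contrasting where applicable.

Phrase 1 ends with a Phrygian half cadence (weaker) and phrase 2 with a perfect authentic cadence (stronger): antecedent + consequent = a period.
The two phrases open with different material (a / b), so the period is contrasting.

contrasting period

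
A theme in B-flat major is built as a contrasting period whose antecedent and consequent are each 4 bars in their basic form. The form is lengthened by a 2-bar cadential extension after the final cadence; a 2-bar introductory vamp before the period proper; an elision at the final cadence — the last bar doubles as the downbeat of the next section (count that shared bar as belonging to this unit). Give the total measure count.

Basic contrasting period: 4 + 4 = 8 bars.
8 (basic form) + 2 (cadential extension) + 2 (introduction) = 12.
The elision shares a bar with the next section but does not change this unit's count.

12 measures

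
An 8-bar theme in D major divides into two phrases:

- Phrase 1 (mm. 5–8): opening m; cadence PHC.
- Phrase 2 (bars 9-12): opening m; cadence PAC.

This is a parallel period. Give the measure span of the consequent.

measures 9–12

The phrase ending with the weaker cadence (Phrygian half cadence) is the antecedent; the one ending more conclusively (perfect authentic cadence) is the consequent. The consequent is measures 9–12.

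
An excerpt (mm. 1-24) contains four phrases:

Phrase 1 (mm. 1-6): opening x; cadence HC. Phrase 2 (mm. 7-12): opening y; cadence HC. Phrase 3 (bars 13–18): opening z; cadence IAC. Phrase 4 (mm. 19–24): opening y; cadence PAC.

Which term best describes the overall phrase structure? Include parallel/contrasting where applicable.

Four phrases in two halves: the first half (measures 1-12) ends with a half cadence, the second (mm. 13–24) with a perfect authentic cadence — a large antecedent–consequent pair, i.e. a double period.
Phrase 3 begins with different material from phrase 1, making it contrasting.

contrasting double period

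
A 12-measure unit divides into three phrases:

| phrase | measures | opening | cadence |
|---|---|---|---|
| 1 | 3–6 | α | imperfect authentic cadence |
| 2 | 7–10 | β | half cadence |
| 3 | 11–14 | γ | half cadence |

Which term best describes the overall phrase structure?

phrase group

The final phrase closes with a half cadence, which is not stronger than the preceding half cadence; the 3 phrases lack an overall antecedent–consequent design and so form a phrase group.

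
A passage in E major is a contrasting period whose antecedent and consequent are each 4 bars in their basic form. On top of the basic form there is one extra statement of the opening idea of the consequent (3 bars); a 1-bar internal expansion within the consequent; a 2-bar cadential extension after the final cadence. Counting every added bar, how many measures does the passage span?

14 measures

Basic contrasting period: 4 + 4 = 8 bars.
8 (basic form) + 3 (extra statement) + 1 (internal expansion) + 2 (cadential extension) = 14.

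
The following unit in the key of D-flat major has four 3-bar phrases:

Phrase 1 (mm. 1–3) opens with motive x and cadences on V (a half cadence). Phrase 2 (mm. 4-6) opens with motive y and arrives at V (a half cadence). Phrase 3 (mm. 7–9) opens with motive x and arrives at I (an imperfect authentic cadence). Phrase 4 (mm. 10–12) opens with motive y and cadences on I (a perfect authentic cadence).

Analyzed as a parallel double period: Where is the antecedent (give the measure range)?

In a double period the four phrases pair into a large antecedent (phrases 1–2, ending half cadence) and a large consequent (phrases 3–4, ending perfect authentic cadence). The antecedent spans mm. 1–6.

measures 1–6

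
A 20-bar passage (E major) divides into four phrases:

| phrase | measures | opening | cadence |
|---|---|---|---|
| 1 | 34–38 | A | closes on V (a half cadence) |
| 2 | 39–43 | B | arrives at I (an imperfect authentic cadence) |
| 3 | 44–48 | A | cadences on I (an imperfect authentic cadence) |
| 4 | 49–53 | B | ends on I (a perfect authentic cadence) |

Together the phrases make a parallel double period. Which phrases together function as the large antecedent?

In a double period the first pair of phrases (ending imperfect authentic cadence) is the large antecedent and the second pair (ending perfect authentic cadence) is the large consequent; the antecedent is phrases 1 and 2.

phrases 1 and 2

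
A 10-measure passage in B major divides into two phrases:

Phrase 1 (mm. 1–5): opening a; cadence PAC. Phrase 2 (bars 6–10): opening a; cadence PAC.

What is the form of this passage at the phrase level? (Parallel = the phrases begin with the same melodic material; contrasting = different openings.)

Both phrases have the same opening (a) and the same cadence (perfect authentic cadence): the second is a restatement, not a consequent, so this is a repeated phrase rather than a period.

repeated phrase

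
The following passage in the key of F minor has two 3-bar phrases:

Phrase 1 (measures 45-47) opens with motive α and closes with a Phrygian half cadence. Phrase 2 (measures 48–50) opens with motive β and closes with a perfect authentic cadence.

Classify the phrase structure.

contrasting period

Phrase 1 ends with a Phrygian half cadence (weaker) and phrase 2 with a perfect authentic cadence (stronger): antecedent + consequent = a period.
The two phrases open with different material (α / β), so the period is contrasting.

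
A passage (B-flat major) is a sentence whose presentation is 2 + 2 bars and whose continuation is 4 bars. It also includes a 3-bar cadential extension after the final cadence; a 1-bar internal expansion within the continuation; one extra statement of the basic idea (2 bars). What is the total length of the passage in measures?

14 measures

Basic sentence: 2 + 2 + 4 = 8 bars.
8 (basic form) + 3 (cadential extension) + 1 (internal expansion) + 2 (extra statement) = 14.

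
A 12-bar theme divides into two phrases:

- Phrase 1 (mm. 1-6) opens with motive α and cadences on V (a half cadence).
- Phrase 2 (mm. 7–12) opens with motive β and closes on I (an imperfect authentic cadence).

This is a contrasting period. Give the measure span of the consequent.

The phrase ending with the weaker cadence (half cadence) is the antecedent; the one ending more conclusively (imperfect authentic cadence) is the consequent. The consequent is measures 7–12.

measures 7–12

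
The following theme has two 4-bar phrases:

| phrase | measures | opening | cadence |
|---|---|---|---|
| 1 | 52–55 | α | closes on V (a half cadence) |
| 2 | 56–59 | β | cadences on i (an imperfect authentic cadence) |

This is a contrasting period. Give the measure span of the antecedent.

The phrase ending with the weaker cadence (half cadence) is the antecedent; the one ending more conclusively (imperfect authentic cadence) is the consequent. The antecedent is measures 52–55.

measures 52–55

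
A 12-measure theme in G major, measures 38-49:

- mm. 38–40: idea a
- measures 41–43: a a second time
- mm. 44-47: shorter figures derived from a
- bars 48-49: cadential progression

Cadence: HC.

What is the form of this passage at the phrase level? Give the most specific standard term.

sentence

Basic idea (mm. 38–40) + its repetition (measures 41-43) form the presentation; fragmentation and cadence (measures 44–49) form the continuation — the 12-bar whole is a sentence.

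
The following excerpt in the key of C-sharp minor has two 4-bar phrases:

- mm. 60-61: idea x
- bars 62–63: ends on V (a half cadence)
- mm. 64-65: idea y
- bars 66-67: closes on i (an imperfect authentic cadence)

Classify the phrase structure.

contrasting period

Phrase 1 ends with a half cadence (weaker) and phrase 2 with an imperfect authentic cadence (stronger): antecedent + consequent = a period.
The two phrases open with different material (x / y), so the period is contrasting.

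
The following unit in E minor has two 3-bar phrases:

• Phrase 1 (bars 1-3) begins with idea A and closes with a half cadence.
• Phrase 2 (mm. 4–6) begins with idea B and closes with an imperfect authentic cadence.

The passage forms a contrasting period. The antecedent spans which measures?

measures 1–3

The antecedent is the phrase ending with the weaker cadence (half cadence, phrase 1) and the consequent the one ending more conclusively (imperfect authentic cadence, phrase 2); the antecedent is mm. 1–3.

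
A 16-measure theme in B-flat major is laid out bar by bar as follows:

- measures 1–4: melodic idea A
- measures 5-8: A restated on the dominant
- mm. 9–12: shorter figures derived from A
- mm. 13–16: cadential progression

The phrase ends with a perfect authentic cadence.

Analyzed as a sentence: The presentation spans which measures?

measures 1–8

The presentation of a sentence is the basic idea (mm. 1–4) plus its repetition (measures 5–8); the presentation is therefore mm. 1–8.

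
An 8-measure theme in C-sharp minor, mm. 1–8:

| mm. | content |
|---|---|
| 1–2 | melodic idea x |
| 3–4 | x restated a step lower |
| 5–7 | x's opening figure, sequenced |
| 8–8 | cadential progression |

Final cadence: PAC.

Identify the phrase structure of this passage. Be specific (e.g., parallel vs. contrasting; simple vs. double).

sentence

Basic idea (measures 1-2) + its repetition (mm. 3–4) form the presentation; fragmentation and cadence (mm. 5–8) form the continuation — the 8-bar whole is a sentence.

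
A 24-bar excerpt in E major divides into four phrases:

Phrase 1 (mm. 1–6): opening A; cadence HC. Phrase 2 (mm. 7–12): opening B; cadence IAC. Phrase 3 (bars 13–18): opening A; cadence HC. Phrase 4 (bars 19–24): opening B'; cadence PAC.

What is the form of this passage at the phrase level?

Four phrases in two halves: the first half (mm. 1-12) ends with an imperfect authentic cadence, the second (bars 13-24) with a perfect authentic cadence — a large antecedent–consequent pair, i.e. a double period.
Phrase 3 begins with the same material as phrase 1, making it parallel.

parallel double period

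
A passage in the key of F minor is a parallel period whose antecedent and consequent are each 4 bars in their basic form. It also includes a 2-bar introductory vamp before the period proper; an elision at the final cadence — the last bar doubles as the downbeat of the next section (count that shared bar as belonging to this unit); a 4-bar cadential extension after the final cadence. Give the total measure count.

Basic parallel period: 4 + 4 = 8 bars.
8 (basic form) + 2 (introduction) + 4 (cadential extension) = 14.
The elision shares a bar with the next section but does not change this unit's count.

14 measures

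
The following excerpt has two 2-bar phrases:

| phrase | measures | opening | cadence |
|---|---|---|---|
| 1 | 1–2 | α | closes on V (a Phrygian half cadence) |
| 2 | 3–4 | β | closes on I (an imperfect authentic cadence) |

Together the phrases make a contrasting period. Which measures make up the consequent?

measures 3–4

The phrase ending with the weaker cadence (Phrygian half cadence) is the antecedent; the one ending more conclusively (imperfect authentic cadence) is the consequent. The consequent is measures 3–4.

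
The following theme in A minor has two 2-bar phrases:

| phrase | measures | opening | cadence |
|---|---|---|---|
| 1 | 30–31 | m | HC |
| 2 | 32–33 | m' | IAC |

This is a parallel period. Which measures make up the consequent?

The phrase ending with the weaker cadence (half cadence) is the antecedent; the one ending more conclusively (imperfect authentic cadence) is the consequent. The consequent is measures 32–33.

measures 32–33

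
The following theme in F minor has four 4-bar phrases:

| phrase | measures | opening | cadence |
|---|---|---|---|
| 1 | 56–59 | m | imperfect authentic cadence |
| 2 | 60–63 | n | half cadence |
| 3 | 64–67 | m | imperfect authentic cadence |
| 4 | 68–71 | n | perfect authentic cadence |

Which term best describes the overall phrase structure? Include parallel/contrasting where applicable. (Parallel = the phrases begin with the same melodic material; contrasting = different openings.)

parallel double period

Four phrases in two halves: the first half (mm. 56-63) ends with a half cadence, the second (mm. 64–71) with a perfect authentic cadence — a large antecedent–consequent pair, i.e. a double period.
Phrase 3 begins with the same material as phrase 1, making it parallel.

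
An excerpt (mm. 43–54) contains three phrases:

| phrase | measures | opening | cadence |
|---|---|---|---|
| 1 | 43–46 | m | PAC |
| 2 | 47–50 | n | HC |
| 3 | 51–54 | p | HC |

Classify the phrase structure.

phrase group

The final phrase closes with a half cadence, which is not stronger than the preceding half cadence; the 3 phrases lack an overall antecedent–consequent design and so form a phrase group.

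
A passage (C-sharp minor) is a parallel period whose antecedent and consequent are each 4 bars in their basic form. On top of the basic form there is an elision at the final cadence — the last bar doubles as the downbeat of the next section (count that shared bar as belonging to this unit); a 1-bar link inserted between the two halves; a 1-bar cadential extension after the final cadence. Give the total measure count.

10 measures

Basic parallel period: 4 + 4 = 8 bars.
8 (basic form) + 1 (link) + 1 (cadential extension) = 10.
The elision shares a bar with the next section but does not change this unit's count.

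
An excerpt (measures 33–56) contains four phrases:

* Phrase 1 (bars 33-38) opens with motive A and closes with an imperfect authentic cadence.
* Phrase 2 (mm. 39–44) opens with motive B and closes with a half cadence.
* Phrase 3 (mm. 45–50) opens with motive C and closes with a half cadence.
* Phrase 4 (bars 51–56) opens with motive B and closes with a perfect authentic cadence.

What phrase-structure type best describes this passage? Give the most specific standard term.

contrasting double period

Four phrases in two halves: the first half (measures 33-44) ends with a half cadence, the second (bars 45-56) with a perfect authentic cadence — a large antecedent–consequent pair, i.e. a double period.
Phrase 3 begins with different material from phrase 1, making it contrasting.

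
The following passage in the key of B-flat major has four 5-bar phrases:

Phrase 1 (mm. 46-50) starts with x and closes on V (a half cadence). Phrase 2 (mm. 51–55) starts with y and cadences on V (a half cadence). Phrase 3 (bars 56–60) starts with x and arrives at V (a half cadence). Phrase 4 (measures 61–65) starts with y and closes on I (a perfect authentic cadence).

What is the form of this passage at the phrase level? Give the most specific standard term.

parallel double period

Four phrases in two halves: the first half (bars 46-55) ends with a half cadence, the second (mm. 56–65) with a perfect authentic cadence — a large antecedent–consequent pair, i.e. a double period.
Phrase 3 begins with the same material as phrase 1, making it parallel.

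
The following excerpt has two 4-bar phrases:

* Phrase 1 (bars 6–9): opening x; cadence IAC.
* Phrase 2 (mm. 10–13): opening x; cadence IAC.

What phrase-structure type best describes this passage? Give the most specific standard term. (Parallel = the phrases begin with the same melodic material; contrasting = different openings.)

Both phrases have the same opening (x) and the same cadence (imperfect authentic cadence): the second is a restatement, not a consequent, so this is a repeated phrase rather than a period.

repeated phrase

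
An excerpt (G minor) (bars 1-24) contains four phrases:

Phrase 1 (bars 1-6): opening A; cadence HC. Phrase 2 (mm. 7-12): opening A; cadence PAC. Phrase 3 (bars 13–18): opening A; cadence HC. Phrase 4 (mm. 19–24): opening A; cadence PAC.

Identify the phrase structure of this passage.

repeated period

The cadence pattern HC–PAC–HC–PAC is weak–strong twice, and phrases 3–4 restate phrases 1–2: a period heard twice, not a double period (which would end weakly at phrase 2).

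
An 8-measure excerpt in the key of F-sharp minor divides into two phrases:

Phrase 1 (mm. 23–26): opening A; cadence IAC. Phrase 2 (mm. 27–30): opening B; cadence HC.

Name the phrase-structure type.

phrase group

The second phrase closes with a half cadence, which is not stronger than the first phrase's imperfect authentic cadence; without a weak→strong cadential pair there is no antecedent–consequent relationship, so this is a phrase group rather than a period.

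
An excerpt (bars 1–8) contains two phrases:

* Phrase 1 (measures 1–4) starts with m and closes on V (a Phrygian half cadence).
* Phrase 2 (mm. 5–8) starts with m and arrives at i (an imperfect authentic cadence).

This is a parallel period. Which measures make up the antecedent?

measures 1–4

The phrase ending with the weaker cadence (Phrygian half cadence) is the antecedent; the one ending more conclusively (imperfect authentic cadence) is the consequent. The antecedent is measures 1–4.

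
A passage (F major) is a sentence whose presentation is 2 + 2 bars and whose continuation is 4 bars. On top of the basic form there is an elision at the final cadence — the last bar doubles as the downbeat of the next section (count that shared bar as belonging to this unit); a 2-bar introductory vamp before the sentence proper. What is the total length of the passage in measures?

Basic sentence: 2 + 2 + 4 = 8 bars.
8 (basic form) + 2 (introduction) = 10.
The elision shares a bar with the next section but does not change this unit's count.

10 measures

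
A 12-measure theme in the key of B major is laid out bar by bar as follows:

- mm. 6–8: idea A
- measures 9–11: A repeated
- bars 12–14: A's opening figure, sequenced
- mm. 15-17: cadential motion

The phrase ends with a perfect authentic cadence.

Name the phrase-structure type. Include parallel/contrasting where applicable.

sentence

Basic idea (mm. 6-8) + its repetition (mm. 9–11) form the presentation; fragmentation and cadence (measures 12-17) form the continuation — the 12-bar whole is a sentence.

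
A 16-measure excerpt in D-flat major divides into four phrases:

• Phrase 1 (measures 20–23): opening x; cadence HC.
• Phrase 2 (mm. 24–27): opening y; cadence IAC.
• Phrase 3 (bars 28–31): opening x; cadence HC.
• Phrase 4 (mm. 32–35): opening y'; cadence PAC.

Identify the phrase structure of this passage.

Four phrases in two halves: the first half (measures 20–27) ends with an imperfect authentic cadence, the second (measures 28–35) with a perfect authentic cadence — a large antecedent–consequent pair, i.e. a double period.
Phrase 3 begins with the same material as phrase 1, making it parallel.

parallel double period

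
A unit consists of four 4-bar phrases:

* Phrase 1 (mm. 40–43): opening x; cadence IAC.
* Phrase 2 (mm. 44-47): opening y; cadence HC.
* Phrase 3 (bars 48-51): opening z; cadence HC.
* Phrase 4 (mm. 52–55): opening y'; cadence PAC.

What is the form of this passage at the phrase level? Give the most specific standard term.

contrasting double period

Four phrases in two halves: the first half (mm. 40–47) ends with a half cadence, the second (measures 48–55) with a perfect authentic cadence — a large antecedent–consequent pair, i.e. a double period.
Phrase 3 begins with different material from phrase 1, making it contrasting.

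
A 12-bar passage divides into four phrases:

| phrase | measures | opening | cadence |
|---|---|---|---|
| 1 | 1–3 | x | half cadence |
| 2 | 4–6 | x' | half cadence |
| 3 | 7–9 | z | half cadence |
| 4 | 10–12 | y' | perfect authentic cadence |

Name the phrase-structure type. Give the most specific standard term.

Four phrases in two halves: the first half (mm. 1-6) ends with a half cadence, the second (bars 7–12) with a perfect authentic cadence — a large antecedent–consequent pair, i.e. a double period.
Phrase 3 begins with different material from phrase 1, making it contrasting.

contrasting double period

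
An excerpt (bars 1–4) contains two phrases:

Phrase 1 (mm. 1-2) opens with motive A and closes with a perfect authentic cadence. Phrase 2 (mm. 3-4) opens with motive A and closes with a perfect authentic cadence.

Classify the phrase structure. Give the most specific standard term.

Both phrases have the same opening (A) and the same cadence (perfect authentic cadence): the second is a restatement, not a consequent, so this is a repeated phrase rather than a period.

repeated phrase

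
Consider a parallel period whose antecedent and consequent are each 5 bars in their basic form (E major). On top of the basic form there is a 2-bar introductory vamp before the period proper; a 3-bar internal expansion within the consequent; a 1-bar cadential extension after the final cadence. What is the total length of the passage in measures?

Basic parallel period: 5 + 5 = 10 bars.
10 (basic form) + 2 (introduction) + 3 (internal expansion) + 1 (cadential extension) = 16.

16 measures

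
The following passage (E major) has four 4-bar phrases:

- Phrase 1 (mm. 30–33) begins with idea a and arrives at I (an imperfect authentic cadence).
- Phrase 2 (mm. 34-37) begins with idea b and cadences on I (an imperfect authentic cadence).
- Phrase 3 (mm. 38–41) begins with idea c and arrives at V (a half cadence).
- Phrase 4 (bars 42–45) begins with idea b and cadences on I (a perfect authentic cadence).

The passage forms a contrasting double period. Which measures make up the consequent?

measures 38–45

In a double period the four phrases pair into a large antecedent (phrases 1–2, ending imperfect authentic cadence) and a large consequent (phrases 3–4, ending perfect authentic cadence). The consequent spans bars 38-45.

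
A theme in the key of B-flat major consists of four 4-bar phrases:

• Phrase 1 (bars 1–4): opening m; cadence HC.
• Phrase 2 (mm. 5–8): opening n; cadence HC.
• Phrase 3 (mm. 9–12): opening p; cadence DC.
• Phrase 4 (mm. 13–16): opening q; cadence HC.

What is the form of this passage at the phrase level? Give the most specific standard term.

Phrase 4 ends with a half cadence, no stronger than phrase 2's half cadence, so the four phrases do not form a double period; nor do phrases 3–4 duplicate 1–2, so it is not a repeated period. With no phrase reaching a conclusive cadence, the passage is a phrase group.

phrase group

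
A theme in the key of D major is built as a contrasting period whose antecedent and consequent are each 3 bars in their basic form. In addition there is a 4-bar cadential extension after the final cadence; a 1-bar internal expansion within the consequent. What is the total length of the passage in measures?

11 measures

Basic contrasting period: 3 + 3 = 6 bars.
6 (basic form) + 4 (cadential extension) + 1 (internal expansion) = 11.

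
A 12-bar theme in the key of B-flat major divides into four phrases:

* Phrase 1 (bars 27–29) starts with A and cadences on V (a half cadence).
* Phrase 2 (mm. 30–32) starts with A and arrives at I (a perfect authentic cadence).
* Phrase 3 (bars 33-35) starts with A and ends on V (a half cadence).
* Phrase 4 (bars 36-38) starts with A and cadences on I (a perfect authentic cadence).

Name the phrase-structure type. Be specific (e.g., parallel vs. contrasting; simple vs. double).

The cadence pattern HC–PAC–HC–PAC is weak–strong twice, and phrases 3–4 restate phrases 1–2: a period heard twice, not a double period (which would end weakly at phrase 2).

repeated period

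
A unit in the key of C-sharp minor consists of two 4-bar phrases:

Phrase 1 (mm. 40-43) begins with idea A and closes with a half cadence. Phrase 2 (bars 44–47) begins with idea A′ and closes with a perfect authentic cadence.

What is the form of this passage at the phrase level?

Phrase 1 ends with a half cadence (weaker) and phrase 2 with a perfect authentic cadence (stronger): antecedent + consequent = a period.
The two phrases open with the same material (A / A′), so the period is parallel.

parallel period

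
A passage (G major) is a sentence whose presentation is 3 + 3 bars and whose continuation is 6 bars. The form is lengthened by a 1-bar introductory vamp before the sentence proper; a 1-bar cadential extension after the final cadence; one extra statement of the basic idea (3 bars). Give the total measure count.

Basic sentence: 3 + 3 + 6 = 12 bars.
12 (basic form) + 1 (introduction) + 1 (cadential extension) + 3 (extra statement) = 17.

17 measures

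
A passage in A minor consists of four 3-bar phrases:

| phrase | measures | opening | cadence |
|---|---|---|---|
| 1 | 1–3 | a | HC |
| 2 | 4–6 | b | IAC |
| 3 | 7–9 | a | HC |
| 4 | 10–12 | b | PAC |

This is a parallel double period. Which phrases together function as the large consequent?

phrases 3 and 4

In a double period the first pair of phrases (ending imperfect authentic cadence) is the large antecedent and the second pair (ending perfect authentic cadence) is the large consequent; the consequent is phrases 3 and 4.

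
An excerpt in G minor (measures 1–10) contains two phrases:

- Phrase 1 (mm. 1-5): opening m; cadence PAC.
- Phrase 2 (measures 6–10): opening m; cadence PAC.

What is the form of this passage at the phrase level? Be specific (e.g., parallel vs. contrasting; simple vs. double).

repeated phrase

Both phrases have the same opening (m) and the same cadence (perfect authentic cadence): the second is a restatement, not a consequent, so this is a repeated phrase rather than a period.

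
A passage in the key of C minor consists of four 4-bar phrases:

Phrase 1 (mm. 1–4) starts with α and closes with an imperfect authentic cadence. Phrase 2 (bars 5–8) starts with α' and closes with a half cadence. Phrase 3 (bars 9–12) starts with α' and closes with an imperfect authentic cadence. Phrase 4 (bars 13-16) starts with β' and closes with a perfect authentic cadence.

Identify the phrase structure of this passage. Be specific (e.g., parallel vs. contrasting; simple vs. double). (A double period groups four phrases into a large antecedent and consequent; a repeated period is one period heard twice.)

parallel double period

Four phrases in two halves: the first half (bars 1-8) ends with a half cadence, the second (mm. 9-16) with a perfect authentic cadence — a large antecedent–consequent pair, i.e. a double period.
Phrase 3 begins with the same material as phrase 1, making it parallel.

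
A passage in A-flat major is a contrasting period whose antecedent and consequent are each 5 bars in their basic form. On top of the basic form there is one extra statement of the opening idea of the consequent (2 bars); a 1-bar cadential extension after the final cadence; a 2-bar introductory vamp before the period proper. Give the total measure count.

Basic contrasting period: 5 + 5 = 10 bars.
10 (basic form) + 2 (extra statement) + 1 (cadential extension) + 2 (introduction) = 15.

15 measures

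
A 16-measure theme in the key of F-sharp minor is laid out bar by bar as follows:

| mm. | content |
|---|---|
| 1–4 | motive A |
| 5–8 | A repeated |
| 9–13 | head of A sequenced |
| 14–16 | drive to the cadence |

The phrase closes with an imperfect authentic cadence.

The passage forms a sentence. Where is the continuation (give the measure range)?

measures 9–16

After the presentation (mm. 1-8), the continuation covers the fragmentation through the cadence: mm. 9-16.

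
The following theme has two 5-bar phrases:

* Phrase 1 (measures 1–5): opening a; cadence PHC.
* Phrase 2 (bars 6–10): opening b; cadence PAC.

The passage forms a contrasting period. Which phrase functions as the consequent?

The phrase ending with the weaker cadence (Phrygian half cadence) is the antecedent; the one ending more conclusively (perfect authentic cadence) is the consequent. The consequent is phrase 2.

phrase 2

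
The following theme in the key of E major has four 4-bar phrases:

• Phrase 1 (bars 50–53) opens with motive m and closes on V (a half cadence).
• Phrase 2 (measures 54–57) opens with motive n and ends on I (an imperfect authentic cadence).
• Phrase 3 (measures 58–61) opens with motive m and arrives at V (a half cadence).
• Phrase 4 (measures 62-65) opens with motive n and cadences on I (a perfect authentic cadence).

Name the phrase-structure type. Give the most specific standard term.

Four phrases in two halves: the first half (bars 50–57) ends with an imperfect authentic cadence, the second (measures 58–65) with a perfect authentic cadence — a large antecedent–consequent pair, i.e. a double period.
Phrase 3 begins with the same material as phrase 1, making it parallel.

parallel double period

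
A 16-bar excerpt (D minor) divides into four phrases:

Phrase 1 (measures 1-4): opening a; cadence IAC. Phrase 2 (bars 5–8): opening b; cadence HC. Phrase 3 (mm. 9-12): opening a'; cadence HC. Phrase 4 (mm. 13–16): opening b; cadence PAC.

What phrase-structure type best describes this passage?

parallel double period

Four phrases in two halves: the first half (mm. 1-8) ends with a half cadence, the second (measures 9–16) with a perfect authentic cadence — a large antecedent–consequent pair, i.e. a double period.
Phrase 3 begins with the same material as phrase 1, making it parallel.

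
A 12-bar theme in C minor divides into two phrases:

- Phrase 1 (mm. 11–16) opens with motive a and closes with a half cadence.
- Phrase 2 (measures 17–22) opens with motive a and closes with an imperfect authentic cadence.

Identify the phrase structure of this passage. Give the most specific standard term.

parallel period

Phrase 1 ends with a half cadence (weaker) and phrase 2 with an imperfect authentic cadence (stronger): antecedent + consequent = a period.
The two phrases open with the same material (a / a), so the period is parallel.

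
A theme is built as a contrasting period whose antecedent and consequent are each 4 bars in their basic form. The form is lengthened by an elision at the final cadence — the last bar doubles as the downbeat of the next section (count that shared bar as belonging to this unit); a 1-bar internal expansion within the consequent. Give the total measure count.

Basic contrasting period: 4 + 4 = 8 bars.
8 (basic form) + 1 (internal expansion) = 9.
The elision shares a bar with the next section but does not change this unit's count.

9 measures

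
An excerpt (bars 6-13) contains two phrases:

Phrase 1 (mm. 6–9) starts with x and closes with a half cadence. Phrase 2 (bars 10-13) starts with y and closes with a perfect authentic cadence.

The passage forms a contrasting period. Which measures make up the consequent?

The antecedent is the phrase ending with the weaker cadence (half cadence, phrase 1) and the consequent the one ending more conclusively (perfect authentic cadence, phrase 2); the consequent is bars 10-13.

measures 10–13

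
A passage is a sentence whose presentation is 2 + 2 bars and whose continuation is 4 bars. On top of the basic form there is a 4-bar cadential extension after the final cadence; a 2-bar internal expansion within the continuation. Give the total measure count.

14 measures

Basic sentence: 2 + 2 + 4 = 8 bars.
8 (basic form) + 4 (cadential extension) + 2 (internal expansion) = 14.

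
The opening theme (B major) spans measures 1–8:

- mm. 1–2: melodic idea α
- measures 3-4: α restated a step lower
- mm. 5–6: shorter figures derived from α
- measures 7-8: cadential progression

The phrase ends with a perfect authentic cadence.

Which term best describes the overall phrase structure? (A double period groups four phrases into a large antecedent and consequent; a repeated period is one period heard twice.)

sentence

Basic idea (mm. 1–2) + its repetition (measures 3-4) form the presentation; fragmentation and cadence (mm. 5-8) form the continuation — the 8-bar whole is a sentence.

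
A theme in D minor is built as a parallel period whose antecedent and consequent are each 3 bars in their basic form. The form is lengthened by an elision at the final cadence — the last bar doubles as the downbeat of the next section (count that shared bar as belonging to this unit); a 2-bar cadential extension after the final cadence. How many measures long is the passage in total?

Basic parallel period: 3 + 3 = 6 bars.
6 (basic form) + 2 (cadential extension) = 8.
The elision shares a bar with the next section but does not change this unit's count.

8 measures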